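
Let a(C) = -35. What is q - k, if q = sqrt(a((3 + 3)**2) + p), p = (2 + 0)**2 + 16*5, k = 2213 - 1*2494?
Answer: 288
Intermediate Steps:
k = -281 (k = 2213 - 2494 = -281)
p = 84 (p = 2**2 + 80 = 4 + 80 = 84)
q = 7 (q = sqrt(-35 + 84) = sqrt(49) = 7)
q - k = 7 - 1*(-281) = 7 + 281 = 288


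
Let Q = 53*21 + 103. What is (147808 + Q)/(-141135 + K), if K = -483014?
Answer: -149024/624149 ≈ -0.23876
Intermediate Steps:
Q = 1216 (Q = 1113 + 103 = 1216)
(147808 + Q)/(-141135 + K) = (147808 + 1216)/(-141135 - 483014) = 149024/(-624149) = 149024*(-1/624149) = -149024/624149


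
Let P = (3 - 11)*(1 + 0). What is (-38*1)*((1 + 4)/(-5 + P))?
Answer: 190/13 ≈ 14.615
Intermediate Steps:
P = -8 (P = -8*1 = -8)
(-38*1)*((1 + 4)/(-5 + P)) = (-38*1)*((1 + 4)/(-5 - 8)) = -190/(-13) = -190*(-1)/13 = -38*(-5/13) = 190/13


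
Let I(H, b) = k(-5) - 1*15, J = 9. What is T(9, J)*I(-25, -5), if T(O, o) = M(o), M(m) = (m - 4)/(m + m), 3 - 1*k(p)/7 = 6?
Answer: -10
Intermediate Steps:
k(p) = -21 (k(p) = 21 - 7*6 = 21 - 42 = -21)
M(m) = (-4 + m)/(2*m) (M(m) = (-4 + m)/((2*m)) = (-4 + m)*(1/(2*m)) = (-4 + m)/(2*m))
T(O, o) = (-4 + o)/(2*o)
I(H, b) = -36 (I(H, b) = -21 - 1*15 = -21 - 15 = -36)
T(9, J)*I(-25, -5) = ((½)*(-4 + 9)/9)*(-36) = ((½)*(⅑)*5)*(-36) = (5/18)*(-36) = -10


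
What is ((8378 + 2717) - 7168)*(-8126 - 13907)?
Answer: -86523591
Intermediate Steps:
((8378 + 2717) - 7168)*(-8126 - 13907) = (11095 - 7168)*(-22033) = 3927*(-22033) = -86523591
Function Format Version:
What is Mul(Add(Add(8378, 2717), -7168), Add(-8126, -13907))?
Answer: -86523591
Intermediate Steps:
Mul(Add(Add(8378, 2717), -7168), Add(-8126, -13907)) = Mul(Add(11095, -7168), -22033) = Mul(3927, -22033) = -86523591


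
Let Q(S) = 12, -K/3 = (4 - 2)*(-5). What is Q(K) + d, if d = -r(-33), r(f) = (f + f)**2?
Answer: -4344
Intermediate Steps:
K = 30 (K = -3*(4 - 2)*(-5) = -6*(-5) = -3*(-10) = 30)
r(f) = 4*f**2 (r(f) = (2*f)**2 = 4*f**2)
d = -4356 (d = -4*(-33)**2 = -4*1089 = -1*4356 = -4356)
Q(K) + d = 12 - 4356 = -4344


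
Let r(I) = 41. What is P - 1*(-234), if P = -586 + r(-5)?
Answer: -311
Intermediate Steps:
P = -545 (P = -586 + 41 = -545)
P - 1*(-234) = -545 - 1*(-234) = -545 + 234 = -311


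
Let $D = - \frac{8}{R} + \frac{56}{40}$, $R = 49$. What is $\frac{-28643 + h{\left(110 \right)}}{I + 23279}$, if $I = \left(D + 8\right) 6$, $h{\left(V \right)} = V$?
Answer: $- \frac{6990585}{5716933} \approx -1.2228$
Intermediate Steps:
$D = \frac{303}{245}$ ($D = - \frac{8}{49} + \frac{56}{40} = \left(-8\right) \frac{1}{49} + 56 \cdot \frac{1}{40} = - \frac{8}{49} + \frac{7}{5} = \frac{303}{245} \approx 1.2367$)
$I = \frac{13578}{245}$ ($I = \left(\frac{303}{245} + 8\right) 6 = \frac{2263}{245} \cdot 6 = \frac{13578}{245} \approx 55.42$)
$\frac{-28643 + h{\left(110 \right)}}{I + 23279} = \frac{-28643 + 110}{\frac{13578}{245} + 23279} = - \frac{28533}{\frac{5716933}{245}} = \left(-28533\right) \frac{245}{5716933} = - \frac{6990585}{5716933}$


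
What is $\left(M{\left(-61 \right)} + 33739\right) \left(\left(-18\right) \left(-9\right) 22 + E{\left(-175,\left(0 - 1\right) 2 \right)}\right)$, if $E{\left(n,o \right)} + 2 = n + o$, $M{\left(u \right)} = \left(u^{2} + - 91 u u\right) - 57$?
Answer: $-1019589080$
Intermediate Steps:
$M{\left(u \right)} = -57 - 90 u^{2}$ ($M{\left(u \right)} = \left(u^{2} - 91 u^{2}\right) - 57 = - 90 u^{2} - 57 = -57 - 90 u^{2}$)
$E{\left(n,o \right)} = -2 + n + o$ ($E{\left(n,o \right)} = -2 + \left(n + o\right) = -2 + n + o$)
$\left(M{\left(-61 \right)} + 33739\right) \left(\left(-18\right) \left(-9\right) 22 + E{\left(-175,\left(0 - 1\right) 2 \right)}\right) = \left(\left(-57 - 90 \left(-61\right)^{2}\right) + 33739\right) \left(\left(-18\right) \left(-9\right) 22 - \left(177 - \left(0 - 1\right) 2\right)\right) = \left(\left(-57 - 334890\right) + 33739\right) \left(162 \cdot 22 - 179\right) = \left(\left(-57 - 334890\right) + 33739\right) \left(3564 - 179\right) = \left(-334947 + 33739\right) \left(3564 - 179\right) = \left(-301208\right) 3385 = -1019589080$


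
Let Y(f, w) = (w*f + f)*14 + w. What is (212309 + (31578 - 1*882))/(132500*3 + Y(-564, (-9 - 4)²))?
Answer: -243005/944651 ≈ -0.25724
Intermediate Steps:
Y(f, w) = w + 14*f + 14*f*w (Y(f, w) = (f*w + f)*14 + w = (f + f*w)*14 + w = (14*f + 14*f*w) + w = w + 14*f + 14*f*w)
(212309 + (31578 - 1*882))/(132500*3 + Y(-564, (-9 - 4)²)) = (212309 + (31578 - 1*882))/(132500*3 + ((-9 - 4)² + 14*(-564) + 14*(-564)*(-9 - 4)²)) = (212309 + (31578 - 882))/(397500 + ((-13)² - 7896 + 14*(-564)*(-13)²)) = (212309 + 30696)/(397500 + (169 - 7896 + 14*(-564)*169)) = 243005/(397500 + (169 - 7896 - 1334424)) = 243005/(397500 - 1342151) = 243005/(-944651) = 243005*(-1/944651) = -243005/944651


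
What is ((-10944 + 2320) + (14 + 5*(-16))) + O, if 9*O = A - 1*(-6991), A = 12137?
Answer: -19694/3 ≈ -6564.7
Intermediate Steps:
O = 6376/3 (O = (12137 - 1*(-6991))/9 = (12137 + 6991)/9 = (⅑)*19128 = 6376/3 ≈ 2125.3)
((-10944 + 2320) + (14 + 5*(-16))) + O = ((-10944 + 2320) + (14 + 5*(-16))) + 6376/3 = (-8624 + (14 - 80)) + 6376/3 = (-8624 - 66) + 6376/3 = -8690 + 6376/3 = -19694/3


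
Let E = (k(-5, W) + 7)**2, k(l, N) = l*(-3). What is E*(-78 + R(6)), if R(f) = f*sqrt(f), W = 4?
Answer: -37752 + 2904*sqrt(6) ≈ -30639.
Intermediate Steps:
k(l, N) = -3*l
R(f) = f**(3/2)
E = 484 (E = (-3*(-5) + 7)**2 = (15 + 7)**2 = 22**2 = 484)
E*(-78 + R(6)) = 484*(-78 + 6**(3/2)) = 484*(-78 + 6*sqrt(6)) = -37752 + 2904*sqrt(6)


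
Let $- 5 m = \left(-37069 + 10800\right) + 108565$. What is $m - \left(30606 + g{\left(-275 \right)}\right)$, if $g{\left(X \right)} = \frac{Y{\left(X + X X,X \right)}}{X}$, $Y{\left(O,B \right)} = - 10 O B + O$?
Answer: $\frac{3533544}{5} \approx 7.0671 \cdot 10^{5}$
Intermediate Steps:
$m = - \frac{82296}{5}$ ($m = - \frac{\left(-37069 + 10800\right) + 108565}{5} = - \frac{-26269 + 108565}{5} = \left(- \frac{1}{5}\right) 82296 = - \frac{82296}{5} \approx -16459.0$)
$Y{\left(O,B \right)} = O - 10 B O$ ($Y{\left(O,B \right)} = - 10 B O + O = O - 10 B O$)
$g{\left(X \right)} = \frac{\left(1 - 10 X\right) \left(X + X^{2}\right)}{X}$ ($g{\left(X \right)} = \frac{\left(X + X X\right) \left(1 - 10 X\right)}{X} = \frac{\left(X + X^{2}\right) \left(1 - 10 X\right)}{X} = \frac{\left(1 - 10 X\right) \left(X + X^{2}\right)}{X}$)
$m - \left(30606 + g{\left(-275 \right)}\right) = - \frac{82296}{5} - \left(30606 - \left(1 - 275\right) \left(-1 + 10 \left(-275\right)\right)\right) = - \frac{82296}{5} - \left(30606 - - 274 \left(-1 - 2750\right)\right) = - \frac{82296}{5} - \left(30606 - \left(-274\right) \left(-2751\right)\right) = - \frac{82296}{5} - -723168 = - \frac{82296}{5} + \left(-30606 + 753774\right) = - \frac{82296}{5} + 723168 = \frac{3533544}{5}$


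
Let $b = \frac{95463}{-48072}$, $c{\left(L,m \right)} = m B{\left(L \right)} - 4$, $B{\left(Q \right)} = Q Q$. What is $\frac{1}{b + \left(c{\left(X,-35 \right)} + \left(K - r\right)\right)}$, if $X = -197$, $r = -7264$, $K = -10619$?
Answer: $- \frac{16024}{21819495997} \approx -7.3439 \cdot 10^{-7}$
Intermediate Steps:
$B{\left(Q \right)} = Q^{2}$
$c{\left(L,m \right)} = -4 + m L^{2}$ ($c{\left(L,m \right)} = m L^{2} - 4 = -4 + m L^{2}$)
$b = - \frac{31821}{16024}$ ($b = 95463 \left(- \frac{1}{48072}\right) = - \frac{31821}{16024} \approx -1.9858$)
$\frac{1}{b + \left(c{\left(X,-35 \right)} + \left(K - r\right)\right)} = \frac{1}{- \frac{31821}{16024} - \left(3359 + 1358315\right)} = \frac{1}{- \frac{31821}{16024} + \left(\left(-4 - 1358315\right) + \left(-10619 + 7264\right)\right)} = \frac{1}{- \frac{31821}{16024} - 1361674} = \frac{1}{- \frac{21819495997}{16024}} = - \frac{16024}{21819495997}$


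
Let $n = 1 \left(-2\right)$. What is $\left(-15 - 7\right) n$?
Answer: $44$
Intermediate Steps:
$n = -2$
$\left(-15 - 7\right) n = \left(-15 - 7\right) \left(-2\right) = \left(-22\right) \left(-2\right) = 44$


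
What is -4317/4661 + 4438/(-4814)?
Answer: -20733778/11219027 ≈ -1.8481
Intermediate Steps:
-4317/4661 + 4438/(-4814) = -4317*1/4661 + 4438*(-1/4814) = -4317/4661 - 2219/2407 = -20733778/11219027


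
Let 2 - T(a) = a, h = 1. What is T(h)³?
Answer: 1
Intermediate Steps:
T(a) = 2 - a
T(h)³ = (2 - 1*1)³ = (2 - 1)³ = 1³ = 1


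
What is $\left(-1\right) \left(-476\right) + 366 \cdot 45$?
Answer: $16946$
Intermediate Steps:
$\left(-1\right) \left(-476\right) + 366 \cdot 45 = 476 + 16470 = 16946$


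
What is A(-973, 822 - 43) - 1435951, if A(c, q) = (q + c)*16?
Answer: -1439055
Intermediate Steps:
A(c, q) = 16*c + 16*q (A(c, q) = (c + q)*16 = 16*c + 16*q)
A(-973, 822 - 43) - 1435951 = (16*(-973) + 16*(822 - 43)) - 1435951 = (-15568 + 16*779) - 1435951 = (-15568 + 12464) - 1435951 = -3104 - 1435951 = -1439055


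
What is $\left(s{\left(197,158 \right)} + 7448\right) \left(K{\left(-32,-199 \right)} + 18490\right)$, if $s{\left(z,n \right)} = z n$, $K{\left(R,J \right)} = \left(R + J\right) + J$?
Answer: $696646440$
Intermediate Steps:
$K{\left(R,J \right)} = R + 2 J$ ($K{\left(R,J \right)} = \left(J + R\right) + J = R + 2 J$)
$s{\left(z,n \right)} = n z$
$\left(s{\left(197,158 \right)} + 7448\right) \left(K{\left(-32,-199 \right)} + 18490\right) = \left(158 \cdot 197 + 7448\right) \left(\left(-32 + 2 \left(-199\right)\right) + 18490\right) = \left(31126 + 7448\right) \left(\left(-32 - 398\right) + 18490\right) = 38574 \left(-430 + 18490\right) = 38574 \cdot 18060 = 696646440$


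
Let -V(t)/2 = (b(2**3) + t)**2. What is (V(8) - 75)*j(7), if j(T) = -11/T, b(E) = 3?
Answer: 3487/7 ≈ 498.14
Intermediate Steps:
V(t) = -2*(3 + t)**2
(V(8) - 75)*j(7) = (-2*(3 + 8)**2 - 75)*(-11/7) = (-2*11**2 - 75)*(-11*1/7) = (-2*121 - 75)*(-11/7) = (-242 - 75)*(-11/7) = -317*(-11/7) = 3487/7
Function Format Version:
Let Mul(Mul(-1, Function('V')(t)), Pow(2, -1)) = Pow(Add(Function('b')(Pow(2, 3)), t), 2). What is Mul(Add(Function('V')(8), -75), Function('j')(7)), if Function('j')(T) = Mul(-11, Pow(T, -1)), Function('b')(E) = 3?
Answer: Rational(3487, 7) ≈ 498.14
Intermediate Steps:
Function('V')(t) = Mul(-2, Pow(Add(3, t), 2))
Mul(Add(Function('V')(8), -75), Function('j')(7)) = Mul(Add(Mul(-2, Pow(Add(3, 8), 2)), -75), Mul(-11, Pow(7, -1))) = Mul(Add(Mul(-2, Pow(11, 2)), -75), Mul(-11, Rational(1, 7))) = Mul(Add(Mul(-2, 121), -75), Rational(-11, 7)) = Mul(Add(-242, -75), Rational(-11, 7)) = Mul(-317, Rational(-11, 7)) = Rational(3487, 7)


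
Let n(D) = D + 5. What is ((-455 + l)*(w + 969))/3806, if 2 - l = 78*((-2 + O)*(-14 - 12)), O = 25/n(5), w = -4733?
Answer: -95982/173 ≈ -554.81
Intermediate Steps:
n(D) = 5 + D
O = 5/2 (O = 25/(5 + 5) = 25/10 = 25*(⅒) = 5/2 ≈ 2.5000)
l = 1016 (l = 2 - 78*(-2 + 5/2)*(-14 - 12) = 2 - 78*(½)*(-26) = 2 - 78*(-13) = 2 - 1*(-1014) = 2 + 1014 = 1016)
((-455 + l)*(w + 969))/3806 = ((-455 + 1016)*(-4733 + 969))/3806 = (561*(-3764))*(1/3806) = -2111604*1/3806 = -95982/173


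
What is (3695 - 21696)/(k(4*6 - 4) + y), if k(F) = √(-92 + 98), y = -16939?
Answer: 304918939/286929715 + 18001*√6/286929715 ≈ 1.0628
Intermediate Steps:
k(F) = √6
(3695 - 21696)/(k(4*6 - 4) + y) = (3695 - 21696)/(√6 - 16939) = -18001/(-16939 + √6)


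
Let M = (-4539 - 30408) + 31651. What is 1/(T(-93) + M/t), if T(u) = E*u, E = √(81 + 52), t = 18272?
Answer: 58813/375050494388 - 30321813*√133/375050494388 ≈ -0.00093222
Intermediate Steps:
M = -3296 (M = -34947 + 31651 = -3296)
E = √133 ≈ 11.533
T(u) = u*√133 (T(u) = √133*u = u*√133)
1/(T(-93) + M/t) = 1/(-93*√133 - 3296/18272) = 1/(-93*√133 - 3296*1/18272) = 1/(-93*√133 - 103/571) = 1/(-103/571 - 93*√133)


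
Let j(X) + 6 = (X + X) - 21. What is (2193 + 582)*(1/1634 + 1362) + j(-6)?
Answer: 6175723749/1634 ≈ 3.7795e+6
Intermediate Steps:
j(X) = -27 + 2*X (j(X) = -6 + ((X + X) - 21) = -6 + (2*X - 21) = -6 + (-21 + 2*X) = -27 + 2*X)
(2193 + 582)*(1/1634 + 1362) + j(-6) = (2193 + 582)*(1/1634 + 1362) + (-27 + 2*(-6)) = 2775*(1/1634 + 1362) + (-27 - 12) = 2775*(2225509/1634) - 39 = 6175787475/1634 - 39 = 6175723749/1634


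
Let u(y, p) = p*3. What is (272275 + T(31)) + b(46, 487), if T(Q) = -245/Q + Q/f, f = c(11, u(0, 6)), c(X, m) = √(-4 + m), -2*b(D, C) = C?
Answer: 16865463/62 + 31*√14/14 ≈ 2.7203e+5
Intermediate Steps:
u(y, p) = 3*p
b(D, C) = -C/2
f = √14 (f = √(-4 + 3*6) = √(-4 + 18) = √14 ≈ 3.7417)
T(Q) = -245/Q + Q*√14/14 (T(Q) = -245/Q + Q/(√14) = -245/Q + Q*(√14/14) = -245/Q + Q*√14/14)
(272275 + T(31)) + b(46, 487) = (272275 + (-245/31 + (1/14)*31*√14)) - ½*487 = (272275 + (-245*1/31 + 31*√14/14)) - 487/2 = (272275 + (-245/31 + 31*√14/14)) - 487/2 = (8440280/31 + 31*√14/14) - 487/2 = 16865463/62 + 31*√14/14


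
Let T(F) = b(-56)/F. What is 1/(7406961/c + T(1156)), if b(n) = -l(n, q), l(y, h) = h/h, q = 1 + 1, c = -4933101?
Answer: -1900888252/2855793339 ≈ -0.66563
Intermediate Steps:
q = 2
l(y, h) = 1
b(n) = -1 (b(n) = -1*1 = -1)
T(F) = -1/F
1/(7406961/c + T(1156)) = 1/(7406961/(-4933101) - 1/1156) = 1/(7406961*(-1/4933101) - 1*1/1156) = 1/(-2468987/1644367 - 1/1156) = 1/(-2855793339/1900888252) = -1900888252/2855793339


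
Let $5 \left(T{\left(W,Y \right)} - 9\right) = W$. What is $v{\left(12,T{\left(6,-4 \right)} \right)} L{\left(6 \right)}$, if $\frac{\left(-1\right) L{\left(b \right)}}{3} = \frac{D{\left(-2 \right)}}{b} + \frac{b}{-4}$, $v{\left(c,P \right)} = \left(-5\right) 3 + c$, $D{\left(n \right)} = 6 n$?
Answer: $- \frac{63}{2} \approx -31.5$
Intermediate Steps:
$T{\left(W,Y \right)} = 9 + \frac{W}{5}$
$v{\left(c,P \right)} = -15 + c$
$L{\left(b \right)} = \frac{36}{b} + \frac{3 b}{4}$ ($L{\left(b \right)} = - 3 \left(\frac{6 \left(-2\right)}{b} + \frac{b}{-4}\right) = - 3 \left(- \frac{12}{b} + b \left(- \frac{1}{4}\right)\right) = - 3 \left(- \frac{12}{b} - \frac{b}{4}\right) = \frac{36}{b} + \frac{3 b}{4}$)
$v{\left(12,T{\left(6,-4 \right)} \right)} L{\left(6 \right)} = \left(-15 + 12\right) \left(\frac{36}{6} + \frac{3}{4} \cdot 6\right) = - 3 \left(36 \cdot \frac{1}{6} + \frac{9}{2}\right) = - 3 \left(6 + \frac{9}{2}\right) = \left(-3\right) \frac{21}{2} = - \frac{63}{2}$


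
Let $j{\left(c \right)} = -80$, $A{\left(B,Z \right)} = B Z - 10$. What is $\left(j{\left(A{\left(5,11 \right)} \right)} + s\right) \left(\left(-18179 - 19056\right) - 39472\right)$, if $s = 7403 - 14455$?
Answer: $547074324$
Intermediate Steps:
$A{\left(B,Z \right)} = -10 + B Z$
$s = -7052$ ($s = 7403 - 14455 = -7052$)
$\left(j{\left(A{\left(5,11 \right)} \right)} + s\right) \left(\left(-18179 - 19056\right) - 39472\right) = \left(-80 - 7052\right) \left(\left(-18179 - 19056\right) - 39472\right) = - 7132 \left(\left(-18179 - 19056\right) - 39472\right) = - 7132 \left(-37235 - 39472\right) = \left(-7132\right) \left(-76707\right) = 547074324$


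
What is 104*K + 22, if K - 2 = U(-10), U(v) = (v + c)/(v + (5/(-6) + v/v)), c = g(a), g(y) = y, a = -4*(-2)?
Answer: 14818/59 ≈ 251.15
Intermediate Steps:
a = 8
c = 8
U(v) = (8 + v)/(⅙ + v) (U(v) = (v + 8)/(v + (5/(-6) + v/v)) = (8 + v)/(v + (5*(-⅙) + 1)) = (8 + v)/(v + (-⅚ + 1)) = (8 + v)/(v + ⅙) = (8 + v)/(⅙ + v))
K = 130/59 (K = 2 + 6*(8 - 10)/(1 + 6*(-10)) = 2 + 6*(-2)/(1 - 60) = 2 + 6*(-2)/(-59) = 2 + 6*(-1/59)*(-2) = 2 + 12/59 = 130/59 ≈ 2.2034)
104*K + 22 = 104*(130/59) + 22 = 13520/59 + 22 = 14818/59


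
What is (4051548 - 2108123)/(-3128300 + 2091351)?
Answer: -1943425/1036949 ≈ -1.8742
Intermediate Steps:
(4051548 - 2108123)/(-3128300 + 2091351) = 1943425/(-1036949) = 1943425*(-1/1036949) = -1943425/1036949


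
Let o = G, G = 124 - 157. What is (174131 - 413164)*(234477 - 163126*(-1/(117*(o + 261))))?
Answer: -747584262252037/13338 ≈ -5.6049e+10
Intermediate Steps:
G = -33
o = -33
(174131 - 413164)*(234477 - 163126*(-1/(117*(o + 261)))) = (174131 - 413164)*(234477 - 163126*(-1/(117*(-33 + 261)))) = -239033*(234477 - 163126/((-117*228))) = -239033*(234477 - 163126/(-26676)) = -239033*(234477 - 163126*(-1/26676)) = -239033*(234477 + 81563/13338) = -239033*3127535789/13338 = -747584262252037/13338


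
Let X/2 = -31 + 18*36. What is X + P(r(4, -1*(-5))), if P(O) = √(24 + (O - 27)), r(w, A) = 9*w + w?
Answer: 1234 + √37 ≈ 1240.1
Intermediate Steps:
X = 1234 (X = 2*(-31 + 18*36) = 2*(-31 + 648) = 2*617 = 1234)
r(w, A) = 10*w
P(O) = √(-3 + O) (P(O) = √(24 + (-27 + O)) = √(-3 + O))
X + P(r(4, -1*(-5))) = 1234 + √(-3 + 10*4) = 1234 + √(-3 + 40) = 1234 + √37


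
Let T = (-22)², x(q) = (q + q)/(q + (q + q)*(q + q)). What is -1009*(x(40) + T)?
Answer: -78627334/161 ≈ -4.8837e+5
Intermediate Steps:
x(q) = 2*q/(q + 4*q²) (x(q) = (2*q)/(q + (2*q)*(2*q)) = (2*q)/(q + 4*q²) = 2*q/(q + 4*q²))
T = 484
-1009*(x(40) + T) = -1009*(2/(1 + 4*40) + 484) = -1009*(2/(1 + 160) + 484) = -1009*(2/161 + 484) = -1009*77926/161 = -78627334/161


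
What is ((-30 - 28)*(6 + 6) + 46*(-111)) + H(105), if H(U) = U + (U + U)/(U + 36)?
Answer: -267689/47 ≈ -5695.5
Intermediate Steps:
H(U) = U + 2*U/(36 + U) (H(U) = U + (2*U)/(36 + U) = U + 2*U/(36 + U))
((-30 - 28)*(6 + 6) + 46*(-111)) + H(105) = ((-30 - 28)*(6 + 6) + 46*(-111)) + 105*(38 + 105)/(36 + 105) = (-58*12 - 5106) + 105*143/141 = (-696 - 5106) + 105*(1/141)*143 = -5802 + 5005/47 = -267689/47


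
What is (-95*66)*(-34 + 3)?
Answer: 194370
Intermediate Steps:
(-95*66)*(-34 + 3) = -6270*(-31) = 194370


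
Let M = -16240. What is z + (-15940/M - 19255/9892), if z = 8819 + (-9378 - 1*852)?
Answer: -708833255/502019 ≈ -1412.0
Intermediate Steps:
z = -1411 (z = 8819 + (-9378 - 852) = 8819 - 10230 = -1411)
z + (-15940/M - 19255/9892) = -1411 + (-15940/(-16240) - 19255/9892) = -1411 + (-15940*(-1/16240) - 19255*1/9892) = -1411 + (797/812 - 19255/9892) = -1411 - 484446/502019 = -708833255/502019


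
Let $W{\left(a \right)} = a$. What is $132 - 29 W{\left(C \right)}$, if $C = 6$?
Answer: $-42$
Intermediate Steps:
$132 - 29 W{\left(C \right)} = 132 - 174 = -42$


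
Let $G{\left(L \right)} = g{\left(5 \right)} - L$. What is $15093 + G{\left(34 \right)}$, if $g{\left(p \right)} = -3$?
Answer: $15056$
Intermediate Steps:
$G{\left(L \right)} = -3 - L$
$15093 + G{\left(34 \right)} = 15093 - 37 = 15056$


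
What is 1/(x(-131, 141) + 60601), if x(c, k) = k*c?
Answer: 1/42130 ≈ 2.3736e-5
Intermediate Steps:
x(c, k) = c*k
1/(x(-131, 141) + 60601) = 1/(-131*141 + 60601) = 1/(-18471 + 60601) = 1/42130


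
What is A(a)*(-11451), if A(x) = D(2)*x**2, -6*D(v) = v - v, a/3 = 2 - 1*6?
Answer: 0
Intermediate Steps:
a = -12 (a = 3*(2 - 1*6) = 3*(2 - 6) = 3*(-4) = -12)
D(v) = 0 (D(v) = -(v - v)/6 = -1/6*0 = 0)
A(x) = 0 (A(x) = 0*x**2 = 0)
A(a)*(-11451) = 0*(-11451) = 0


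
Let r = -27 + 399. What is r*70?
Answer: 26040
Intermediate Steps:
r = 372
r*70 = 372*70 = 26040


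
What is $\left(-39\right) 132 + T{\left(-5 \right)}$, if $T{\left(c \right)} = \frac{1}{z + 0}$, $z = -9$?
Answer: $- \frac{46333}{9} \approx -5148.1$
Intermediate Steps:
$T{\left(c \right)} = - \frac{1}{9}$ ($T{\left(c \right)} = \frac{1}{-9 + 0} = \frac{1}{-9} = - \frac{1}{9}$)
$\left(-39\right) 132 + T{\left(-5 \right)} = \left(-39\right) 132 - \frac{1}{9} = -5148 - \frac{1}{9} = - \frac{46333}{9}$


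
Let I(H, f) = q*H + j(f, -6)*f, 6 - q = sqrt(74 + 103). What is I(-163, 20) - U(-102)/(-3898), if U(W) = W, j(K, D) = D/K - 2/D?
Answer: -5714621/5847 + 163*sqrt(177) ≈ 1191.2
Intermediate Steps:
j(K, D) = -2/D + D/K
q = 6 - sqrt(177) (q = 6 - sqrt(74 + 103) = 6 - sqrt(177) ≈ -7.3041)
I(H, f) = H*(6 - sqrt(177)) + f*(1/3 - 6/f) (I(H, f) = (6 - sqrt(177))*H + (-2/(-6) - 6/f)*f = H*(6 - sqrt(177)) + (-2*(-1/6) - 6/f)*f = H*(6 - sqrt(177)) + (1/3 - 6/f)*f = H*(6 - sqrt(177)) + f*(1/3 - 6/f))
I(-163, 20) - U(-102)/(-3898) = (-6 + (1/3)*20 - 163*(6 - sqrt(177))) - (-102)/(-3898) = (-6 + 20/3 + (-978 + 163*sqrt(177))) - (-102)*(-1)/3898 = (-2932/3 + 163*sqrt(177)) - 1*51/1949 = (-2932/3 + 163*sqrt(177)) - 51/1949 = -5714621/5847 + 163*sqrt(177)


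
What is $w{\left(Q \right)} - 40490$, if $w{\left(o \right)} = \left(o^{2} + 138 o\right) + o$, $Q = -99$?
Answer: $-44450$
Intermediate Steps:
$w{\left(o \right)} = o^{2} + 139 o$
$w{\left(Q \right)} - 40490 = - 99 \left(139 - 99\right) - 40490 = \left(-99\right) 40 - 40490 = -3960 - 40490 = -44450$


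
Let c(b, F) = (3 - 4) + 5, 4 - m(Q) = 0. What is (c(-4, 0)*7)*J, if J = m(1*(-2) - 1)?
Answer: 112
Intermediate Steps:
m(Q) = 4 (m(Q) = 4 - 1*0 = 4 + 0 = 4)
J = 4
c(b, F) = 4 (c(b, F) = -1 + 5 = 4)
(c(-4, 0)*7)*J = (4*7)*4 = 28*4 = 112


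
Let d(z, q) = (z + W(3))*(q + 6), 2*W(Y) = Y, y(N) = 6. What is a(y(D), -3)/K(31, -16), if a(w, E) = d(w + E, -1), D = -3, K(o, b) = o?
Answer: 45/62 ≈ 0.72581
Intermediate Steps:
W(Y) = Y/2
d(z, q) = (6 + q)*(3/2 + z) (d(z, q) = (z + (½)*3)*(q + 6) = (z + 3/2)*(6 + q) = (3/2 + z)*(6 + q) = (6 + q)*(3/2 + z))
a(w, E) = 15/2 + 5*E + 5*w (a(w, E) = 9 + 6*(w + E) + (3/2)*(-1) - (w + E) = 9 + 6*(E + w) - 3/2 - (E + w) = 9 + (6*E + 6*w) - 3/2 + (-E - w) = 15/2 + 5*E + 5*w)
a(y(D), -3)/K(31, -16) = (15/2 + 5*(-3) + 5*6)/31 = (15/2 - 15 + 30)*(1/31) = (45/2)*(1/31) = 45/62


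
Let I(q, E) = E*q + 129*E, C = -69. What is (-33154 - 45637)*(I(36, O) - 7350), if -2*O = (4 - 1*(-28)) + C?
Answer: 677208645/2 ≈ 3.3860e+8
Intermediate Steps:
O = 37/2 (O = -((4 - 1*(-28)) - 69)/2 = -((4 + 28) - 69)/2 = -(32 - 69)/2 = -1/2*(-37) = 37/2 ≈ 18.500)
I(q, E) = 129*E + E*q
(-33154 - 45637)*(I(36, O) - 7350) = (-33154 - 45637)*(37*(129 + 36)/2 - 7350) = -78791*((37/2)*165 - 7350) = -78791*(6105/2 - 7350) = -78791*(-8595/2) = 677208645/2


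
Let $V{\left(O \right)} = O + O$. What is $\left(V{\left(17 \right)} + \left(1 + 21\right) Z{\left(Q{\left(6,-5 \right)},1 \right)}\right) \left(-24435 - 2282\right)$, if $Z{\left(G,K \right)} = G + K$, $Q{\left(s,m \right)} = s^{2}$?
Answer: $-22656016$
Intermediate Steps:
$V{\left(O \right)} = 2 O$
$\left(V{\left(17 \right)} + \left(1 + 21\right) Z{\left(Q{\left(6,-5 \right)},1 \right)}\right) \left(-24435 - 2282\right) = \left(2 \cdot 17 + \left(1 + 21\right) \left(6^{2} + 1\right)\right) \left(-24435 - 2282\right) = \left(34 + 22 \left(36 + 1\right)\right) \left(-26717\right) = \left(34 + 22 \cdot 37\right) \left(-26717\right) = \left(34 + 814\right) \left(-26717\right) = 848 \left(-26717\right) = -22656016$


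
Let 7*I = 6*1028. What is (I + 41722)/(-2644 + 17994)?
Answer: 149111/53725 ≈ 2.7754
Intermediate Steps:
I = 6168/7 (I = (6*1028)/7 = (⅐)*6168 = 6168/7 ≈ 881.14)
(I + 41722)/(-2644 + 17994) = (6168/7 + 41722)/(-2644 + 17994) = (298222/7)/15350 = (298222/7)*(1/15350) = 149111/53725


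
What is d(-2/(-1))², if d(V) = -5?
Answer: 25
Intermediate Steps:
d(-2/(-1))² = (-5)² = 25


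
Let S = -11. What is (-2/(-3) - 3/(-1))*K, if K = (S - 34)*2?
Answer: -330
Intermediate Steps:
K = -90 (K = (-11 - 34)*2 = -45*2 = -90)
(-2/(-3) - 3/(-1))*K = (-2/(-3) - 3/(-1))*(-90) = (-2*(-⅓) - 3*(-1))*(-90) = (⅔ + 3)*(-90) = (11/3)*(-90) = -330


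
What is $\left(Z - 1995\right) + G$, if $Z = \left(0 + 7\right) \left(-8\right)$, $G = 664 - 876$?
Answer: $-2263$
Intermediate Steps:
$G = -212$ ($G = 664 - 876 = -212$)
$Z = -56$ ($Z = 7 \left(-8\right) = -56$)
$\left(Z - 1995\right) + G = \left(-56 - 1995\right) - 212 = -2051 - 212 = -2263$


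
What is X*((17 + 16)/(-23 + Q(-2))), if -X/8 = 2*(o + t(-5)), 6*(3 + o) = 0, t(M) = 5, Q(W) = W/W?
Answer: 48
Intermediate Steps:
Q(W) = 1
o = -3 (o = -3 + (⅙)*0 = -3 + 0 = -3)
X = -32 (X = -16*(-3 + 5) = -16*2 = -8*4 = -32)
X*((17 + 16)/(-23 + Q(-2))) = -32*(17 + 16)/(-23 + 1) = -1056/(-22) = -1056*(-1)/22 = -32*(-3/2) = 48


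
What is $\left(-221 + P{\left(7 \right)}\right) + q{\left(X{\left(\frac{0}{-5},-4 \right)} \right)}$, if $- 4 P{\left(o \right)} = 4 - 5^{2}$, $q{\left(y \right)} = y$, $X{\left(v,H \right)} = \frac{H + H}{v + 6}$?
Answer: $- \frac{2605}{12} \approx -217.08$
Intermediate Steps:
$X{\left(v,H \right)} = \frac{2 H}{6 + v}$
$P{\left(o \right)} = \frac{21}{4}$ ($P{\left(o \right)} = - \frac{4 - 5^{2}}{4} = - \frac{4 - 25}{4} = \left(- \frac{1}{4}\right) \left(-21\right) = \frac{21}{4}$)
$\left(-221 + P{\left(7 \right)}\right) + q{\left(X{\left(\frac{0}{-5},-4 \right)} \right)} = \left(-221 + \frac{21}{4}\right) + 2 \left(-4\right) \frac{1}{6 + \frac{0}{-5}} = - \frac{863}{4} + 2 \left(-4\right) \frac{1}{6 + 0 \left(- \frac{1}{5}\right)} = - \frac{863}{4} + 2 \left(-4\right) \frac{1}{6 + 0} = - \frac{863}{4} + 2 \left(-4\right) \frac{1}{6} = - \frac{863}{4} - \frac{4}{3} = - \frac{2605}{12}$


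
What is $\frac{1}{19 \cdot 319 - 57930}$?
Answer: $- \frac{1}{51869} \approx -1.9279 \cdot 10^{-5}$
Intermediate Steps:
$\frac{1}{19 \cdot 319 - 57930} = \frac{1}{6061 - 57930} = \frac{1}{-51869} = - \frac{1}{51869}$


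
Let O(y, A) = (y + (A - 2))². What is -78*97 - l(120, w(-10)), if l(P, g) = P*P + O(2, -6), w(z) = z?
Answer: -22002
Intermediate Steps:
O(y, A) = (-2 + A + y)² (O(y, A) = (y + (-2 + A))² = (-2 + A + y)²)
l(P, g) = 36 + P² (l(P, g) = P*P + (-2 - 6 + 2)² = P² + (-6)² = P² + 36 = 36 + P²)
-78*97 - l(120, w(-10)) = -78*97 - (36 + 120²) = -7566 - (36 + 14400) = -7566 - 1*14436 = -7566 - 14436 = -22002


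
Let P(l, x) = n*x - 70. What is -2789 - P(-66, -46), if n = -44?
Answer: -4743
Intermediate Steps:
P(l, x) = -70 - 44*x (P(l, x) = -44*x - 70 = -70 - 44*x)
-2789 - P(-66, -46) = -2789 - (-70 - 44*(-46)) = -2789 - (-70 + 2024) = -2789 - 1*1954 = -2789 - 1954 = -4743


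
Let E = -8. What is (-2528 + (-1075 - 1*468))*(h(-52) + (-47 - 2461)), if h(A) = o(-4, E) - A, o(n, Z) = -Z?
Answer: 9965808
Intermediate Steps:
h(A) = 8 - A (h(A) = -1*(-8) - A = 8 - A)
(-2528 + (-1075 - 1*468))*(h(-52) + (-47 - 2461)) = (-2528 + (-1075 - 1*468))*((8 - 1*(-52)) + (-47 - 2461)) = (-2528 + (-1075 - 468))*((8 + 52) - 2508) = (-2528 - 1543)*(60 - 2508) = -4071*(-2448) = 9965808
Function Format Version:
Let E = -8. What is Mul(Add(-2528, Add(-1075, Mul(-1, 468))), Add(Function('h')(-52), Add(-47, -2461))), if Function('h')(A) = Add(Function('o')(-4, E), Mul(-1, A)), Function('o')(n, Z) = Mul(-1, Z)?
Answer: 9965808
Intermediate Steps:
Function('h')(A) = Add(8, Mul(-1, A)) (Function('h')(A) = Add(Mul(-1, -8), Mul(-1, A)) = Add(8, Mul(-1, A)))
Mul(Add(-2528, Add(-1075, Mul(-1, 468))), Add(Function('h')(-52), Add(-47, -2461))) = Mul(Add(-2528, Add(-1075, Mul(-1, 468))), Add(Add(8, Mul(-1, -52)), Add(-47, -2461))) = Mul(Add(-2528, Add(-1075, -468)), Add(Add(8, 52), -2508)) = Mul(Add(-2528, -1543), Add(60, -2508)) = Mul(-4071, -2448) = 9965808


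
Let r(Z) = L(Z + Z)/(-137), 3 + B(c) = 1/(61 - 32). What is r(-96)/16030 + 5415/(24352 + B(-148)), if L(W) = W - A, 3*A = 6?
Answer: 57500520253/258453597570 ≈ 0.22248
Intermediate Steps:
A = 2 (A = (⅓)*6 = 2)
B(c) = -86/29 (B(c) = -3 + 1/(61 - 32) = -3 + 1/29 = -86/29)
L(W) = -2 + W (L(W) = W - 1*2 = W - 2 = -2 + W)
r(Z) = 2/137 - 2*Z/137 (r(Z) = (-2 + (Z + Z))/(-137) = (-2 + 2*Z)*(-1/137) = 2/137 - 2*Z/137)
r(-96)/16030 + 5415/(24352 + B(-148)) = (2/137 - 2/137*(-96))/16030 + 5415/(24352 - 86/29) = (2/137 + 192/137)*(1/16030) + 5415/(706122/29) = (194/137)*(1/16030) + 5415*(29/706122) = 97/1098055 + 52345/235374 = 57500520253/258453597570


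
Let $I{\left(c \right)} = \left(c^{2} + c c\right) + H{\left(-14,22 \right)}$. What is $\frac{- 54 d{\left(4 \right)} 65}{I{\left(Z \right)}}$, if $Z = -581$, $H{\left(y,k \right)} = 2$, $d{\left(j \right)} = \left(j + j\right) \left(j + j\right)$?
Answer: $- \frac{56160}{168781} \approx -0.33274$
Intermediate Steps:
$d{\left(j \right)} = 4 j^{2}$ ($d{\left(j \right)} = 2 j 2 j = 4 j^{2}$)
$I{\left(c \right)} = 2 + 2 c^{2}$ ($I{\left(c \right)} = \left(c^{2} + c c\right) + 2 = \left(c^{2} + c^{2}\right) + 2 = 2 c^{2} + 2 = 2 + 2 c^{2}$)
$\frac{- 54 d{\left(4 \right)} 65}{I{\left(Z \right)}} = \frac{- 54 \cdot 4 \cdot 4^{2} \cdot 65}{2 + 2 \left(-581\right)^{2}} = \frac{- 54 \cdot 4 \cdot 16 \cdot 65}{2 + 2 \cdot 337561} = \frac{\left(-54\right) 64 \cdot 65}{2 + 675122} = \frac{\left(-3456\right) 65}{675124} = \left(-224640\right) \frac{1}{675124} = - \frac{56160}{168781}$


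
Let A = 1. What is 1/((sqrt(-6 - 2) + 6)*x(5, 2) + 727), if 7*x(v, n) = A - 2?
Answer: 35581/25836897 + 14*I*sqrt(2)/25836897 ≈ 0.0013771 + 7.6631e-7*I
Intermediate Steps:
x(v, n) = -1/7 (x(v, n) = (1 - 2)/7 = (1/7)*(-1) = -1/7)
1/((sqrt(-6 - 2) + 6)*x(5, 2) + 727) = 1/((sqrt(-6 - 2) + 6)*(-1/7) + 727) = 1/((sqrt(-8) + 6)*(-1/7) + 727) = 1/((2*I*sqrt(2) + 6)*(-1/7) + 727) = 1/((6 + 2*I*sqrt(2))*(-1/7) + 727) = 1/((-6/7 - 2*I*sqrt(2)/7) + 727) = 1/(5083/7 - 2*I*sqrt(2)/7)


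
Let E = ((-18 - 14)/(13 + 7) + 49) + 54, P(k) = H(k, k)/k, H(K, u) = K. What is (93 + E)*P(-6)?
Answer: 972/5 ≈ 194.40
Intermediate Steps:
P(k) = 1 (P(k) = k/k = 1)
E = 507/5 (E = (-32/20 + 49) + 54 = (-32*1/20 + 49) + 54 = (-8/5 + 49) + 54 = 237/5 + 54 = 507/5 ≈ 101.40)
(93 + E)*P(-6) = (93 + 507/5)*1 = (972/5)*1 = 972/5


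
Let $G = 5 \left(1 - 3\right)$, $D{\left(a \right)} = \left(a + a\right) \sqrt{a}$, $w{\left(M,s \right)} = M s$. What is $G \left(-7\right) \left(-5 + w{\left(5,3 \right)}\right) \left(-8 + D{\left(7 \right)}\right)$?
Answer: $-5600 + 9800 \sqrt{7} \approx 20328.0$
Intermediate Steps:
$D{\left(a \right)} = 2 a^{\frac{3}{2}}$ ($D{\left(a \right)} = 2 a \sqrt{a} = 2 a^{\frac{3}{2}}$)
$G = -10$ ($G = 5 \left(-2\right) = -10$)
$G \left(-7\right) \left(-5 + w{\left(5,3 \right)}\right) \left(-8 + D{\left(7 \right)}\right) = \left(-10\right) \left(-7\right) \left(-5 + 5 \cdot 3\right) \left(-8 + 2 \cdot 7^{\frac{3}{2}}\right) = 70 \left(-5 + 15\right) \left(-8 + 2 \cdot 7 \sqrt{7}\right) = 70 \cdot 10 \left(-8 + 14 \sqrt{7}\right) = 70 \left(-80 + 140 \sqrt{7}\right) = -5600 + 9800 \sqrt{7}$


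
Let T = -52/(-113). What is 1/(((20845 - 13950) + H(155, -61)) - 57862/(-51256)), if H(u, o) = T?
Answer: 2895964/19972273639 ≈ 0.00014500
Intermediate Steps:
T = 52/113 (T = -52*(-1/113) = 52/113 ≈ 0.46018)
H(u, o) = 52/113
1/(((20845 - 13950) + H(155, -61)) - 57862/(-51256)) = 1/(((20845 - 13950) + 52/113) - 57862/(-51256)) = 1/((6895 + 52/113) - 57862*(-1/51256)) = 1/(779187/113 + 28931/25628) = 1/(19972273639/2895964) = 2895964/19972273639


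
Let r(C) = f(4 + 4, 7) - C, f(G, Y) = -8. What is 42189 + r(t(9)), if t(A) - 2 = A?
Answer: 42170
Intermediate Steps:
t(A) = 2 + A
r(C) = -8 - C
42189 + r(t(9)) = 42189 + (-8 - (2 + 9)) = 42189 + (-8 - 1*11) = 42189 + (-8 - 11) = 42189 - 19 = 42170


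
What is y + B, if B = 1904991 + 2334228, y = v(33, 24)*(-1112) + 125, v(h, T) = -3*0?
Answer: 4239344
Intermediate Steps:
v(h, T) = 0
y = 125 (y = 0*(-1112) + 125 = 0 + 125 = 125)
B = 4239219
y + B = 125 + 4239219 = 4239344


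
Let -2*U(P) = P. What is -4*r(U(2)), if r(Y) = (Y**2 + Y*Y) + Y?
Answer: -4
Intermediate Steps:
U(P) = -P/2
r(Y) = Y + 2*Y**2 (r(Y) = (Y**2 + Y**2) + Y = 2*Y**2 + Y = Y + 2*Y**2)
-4*r(U(2)) = -4*(-1/2*2)*(1 + 2*(-1/2*2)) = -(-4)*(1 + 2*(-1)) = -(-4)*(1 - 2) = -(-4)*(-1) = -4*1 = -4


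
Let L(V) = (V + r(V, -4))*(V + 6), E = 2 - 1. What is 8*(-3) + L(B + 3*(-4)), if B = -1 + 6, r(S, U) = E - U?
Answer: -22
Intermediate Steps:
E = 1
r(S, U) = 1 - U
B = 5
L(V) = (5 + V)*(6 + V) (L(V) = (V + (1 - 1*(-4)))*(V + 6) = (V + (1 + 4))*(6 + V) = (V + 5)*(6 + V) = (5 + V)*(6 + V))
8*(-3) + L(B + 3*(-4)) = 8*(-3) + (30 + (5 + 3*(-4))² + 11*(5 + 3*(-4))) = -24 + (30 + (5 - 12)² + 11*(5 - 12)) = -24 + (30 + (-7)² + 11*(-7)) = -24 + (30 + 49 - 77) = -24 + 2 = -22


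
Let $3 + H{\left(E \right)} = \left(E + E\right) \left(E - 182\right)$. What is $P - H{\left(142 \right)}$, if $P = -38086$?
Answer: $-26723$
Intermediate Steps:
$H{\left(E \right)} = -3 + 2 E \left(-182 + E\right)$ ($H{\left(E \right)} = -3 + \left(E + E\right) \left(E - 182\right) = -3 + 2 E \left(-182 + E\right)$)
$P - H{\left(142 \right)} = -38086 - \left(-3 - 51688 + 2 \cdot 142^{2}\right) = -38086 - \left(-3 - 51688 + 2 \cdot 20164\right) = -38086 - \left(-3 - 51688 + 40328\right) = -38086 - -11363 = -38086 + 11363 = -26723$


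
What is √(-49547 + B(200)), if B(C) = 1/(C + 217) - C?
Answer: I*√8650455666/417 ≈ 223.04*I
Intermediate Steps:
B(C) = 1/(217 + C) - C
√(-49547 + B(200)) = √(-49547 + (1 - 1*200² - 217*200)/(217 + 200)) = √(-49547 + (1 - 1*40000 - 43400)/417) = √(-49547 + (1 - 40000 - 43400)/417) = √(-49547 + (1/417)*(-83399)) = √(-49547 - 83399/417) = √(-20744498/417) = I*√8650455666/417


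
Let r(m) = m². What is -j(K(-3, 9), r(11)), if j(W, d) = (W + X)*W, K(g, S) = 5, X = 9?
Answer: -70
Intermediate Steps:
j(W, d) = W*(9 + W) (j(W, d) = (W + 9)*W = (9 + W)*W = W*(9 + W))
-j(K(-3, 9), r(11)) = -5*(9 + 5) = -5*14 = -1*70 = -70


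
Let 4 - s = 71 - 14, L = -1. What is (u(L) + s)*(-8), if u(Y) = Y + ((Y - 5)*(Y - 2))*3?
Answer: 0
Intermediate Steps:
s = -53 (s = 4 - (71 - 14) = 4 - 1*57 = 4 - 57 = -53)
u(Y) = Y + 3*(-5 + Y)*(-2 + Y) (u(Y) = Y + ((-5 + Y)*(-2 + Y))*3 = Y + 3*(-5 + Y)*(-2 + Y))
(u(L) + s)*(-8) = ((30 - 20*(-1) + 3*(-1)²) - 53)*(-8) = ((30 + 20 + 3*1) - 53)*(-8) = ((30 + 20 + 3) - 53)*(-8) = (53 - 53)*(-8) = 0*(-8) = 0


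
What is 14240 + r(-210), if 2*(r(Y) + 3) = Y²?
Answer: 36287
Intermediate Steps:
r(Y) = -3 + Y²/2
14240 + r(-210) = 14240 + (-3 + (½)*(-210)²) = 14240 + (-3 + (½)*44100) = 14240 + (-3 + 22050) = 14240 + 22047 = 36287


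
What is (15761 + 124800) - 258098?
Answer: -117537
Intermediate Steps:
(15761 + 124800) - 258098 = 140561 - 258098 = -117537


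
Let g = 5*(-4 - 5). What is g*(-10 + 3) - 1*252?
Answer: 63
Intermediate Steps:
g = -45 (g = 5*(-9) = -45)
g*(-10 + 3) - 1*252 = -45*(-10 + 3) - 1*252 = -45*(-7) - 252 = 315 - 252 = 63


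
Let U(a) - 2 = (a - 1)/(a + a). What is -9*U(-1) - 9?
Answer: -36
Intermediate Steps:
U(a) = 2 + (-1 + a)/(2*a) (U(a) = 2 + (a - 1)/(a + a) = 2 + (-1 + a)/((2*a)) = 2 + (-1 + a)*(1/(2*a)) = 2 + (-1 + a)/(2*a))
-9*U(-1) - 9 = -9*(-1 + 5*(-1))/(2*(-1)) - 9 = -9*(-1)*(-1 - 5)/2 - 9 = -9*(-1)*(-6)/2 - 9 = -9*3 - 9 = -27 - 9 = -36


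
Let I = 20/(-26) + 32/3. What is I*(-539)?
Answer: -208054/39 ≈ -5334.7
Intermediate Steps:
I = 386/39 (I = 20*(-1/26) + 32*(⅓) = -10/13 + 32/3 = 386/39 ≈ 9.8974)
I*(-539) = (386/39)*(-539) = -208054/39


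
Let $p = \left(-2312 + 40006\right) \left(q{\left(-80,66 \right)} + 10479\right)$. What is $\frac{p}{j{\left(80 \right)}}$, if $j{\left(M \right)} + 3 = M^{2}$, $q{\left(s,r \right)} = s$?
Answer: $\frac{391979906}{6397} \approx 61276.0$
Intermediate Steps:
$j{\left(M \right)} = -3 + M^{2}$
$p = 391979906$ ($p = \left(-2312 + 40006\right) \left(-80 + 10479\right) = 37694 \cdot 10399 = 391979906$)
$\frac{p}{j{\left(80 \right)}} = \frac{391979906}{-3 + 80^{2}} = \frac{391979906}{-3 + 6400} = \frac{391979906}{6397}$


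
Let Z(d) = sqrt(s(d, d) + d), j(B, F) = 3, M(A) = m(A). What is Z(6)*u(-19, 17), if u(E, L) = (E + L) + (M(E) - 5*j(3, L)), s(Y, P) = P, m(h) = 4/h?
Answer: -654*sqrt(3)/19 ≈ -59.619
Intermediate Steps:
M(A) = 4/A
u(E, L) = -15 + E + L + 4/E (u(E, L) = (E + L) + (4/E - 5*3) = (E + L) + (4/E - 15) = (E + L) + (-15 + 4/E) = -15 + E + L + 4/E)
Z(d) = sqrt(2)*sqrt(d) (Z(d) = sqrt(d + d) = sqrt(2*d) = sqrt(2)*sqrt(d))
Z(6)*u(-19, 17) = (sqrt(2)*sqrt(6))*(-15 - 19 + 17 + 4/(-19)) = (2*sqrt(3))*(-15 - 19 + 17 + 4*(-1/19)) = (2*sqrt(3))*(-15 - 19 + 17 - 4/19) = (2*sqrt(3))*(-327/19) = -654*sqrt(3)/19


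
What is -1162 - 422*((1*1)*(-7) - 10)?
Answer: 6012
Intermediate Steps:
-1162 - 422*((1*1)*(-7) - 10) = -1162 - 422*(1*(-7) - 10) = -1162 - 422*(-7 - 10) = -1162 - 422*(-17) = -1162 + 7174 = 6012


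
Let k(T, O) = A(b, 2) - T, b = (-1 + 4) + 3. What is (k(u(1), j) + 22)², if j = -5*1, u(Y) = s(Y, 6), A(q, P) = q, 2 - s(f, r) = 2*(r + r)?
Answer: 2500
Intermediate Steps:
s(f, r) = 2 - 4*r (s(f, r) = 2 - 2*(r + r) = 2 - 2*2*r = 2 - 4*r)
b = 6 (b = 3 + 3 = 6)
u(Y) = -22 (u(Y) = 2 - 4*6 = 2 - 24 = -22)
j = -5
k(T, O) = 6 - T
(k(u(1), j) + 22)² = ((6 - 1*(-22)) + 22)² = ((6 + 22) + 22)² = (28 + 22)² = 50² = 2500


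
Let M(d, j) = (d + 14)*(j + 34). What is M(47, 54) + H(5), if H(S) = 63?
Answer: 5431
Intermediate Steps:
M(d, j) = (14 + d)*(34 + j)
M(47, 54) + H(5) = (476 + 14*54 + 34*47 + 47*54) + 63 = (476 + 756 + 1598 + 2538) + 63 = 5368 + 63 = 5431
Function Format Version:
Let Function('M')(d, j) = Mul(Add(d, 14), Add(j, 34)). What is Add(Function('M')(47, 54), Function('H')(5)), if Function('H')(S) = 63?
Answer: 5431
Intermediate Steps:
Function('M')(d, j) = Mul(Add(14, d), Add(34, j))
Add(Function('M')(47, 54), Function('H')(5)) = Add(Add(476, Mul(14, 54), Mul(34, 47), Mul(47, 54)), 63) = Add(Add(476, 756, 1598, 2538), 63) = Add(5368, 63) = 5431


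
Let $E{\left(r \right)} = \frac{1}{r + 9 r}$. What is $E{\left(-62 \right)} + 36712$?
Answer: $\frac{22761439}{620} \approx 36712.0$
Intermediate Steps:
$E{\left(r \right)} = \frac{1}{10 r}$
$E{\left(-62 \right)} + 36712 = \frac{1}{10 \left(-62\right)} + 36712 = \frac{1}{10} \left(- \frac{1}{62}\right) + 36712 = - \frac{1}{620} + 36712 = \frac{22761439}{620}$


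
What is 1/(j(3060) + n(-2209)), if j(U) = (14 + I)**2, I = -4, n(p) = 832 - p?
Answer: 1/3141 ≈ 0.00031837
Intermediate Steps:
j(U) = 100 (j(U) = (14 - 4)**2 = 10**2 = 100)
1/(j(3060) + n(-2209)) = 1/(100 + (832 - 1*(-2209))) = 1/(100 + (832 + 2209)) = 1/(100 + 3041) = 1/3141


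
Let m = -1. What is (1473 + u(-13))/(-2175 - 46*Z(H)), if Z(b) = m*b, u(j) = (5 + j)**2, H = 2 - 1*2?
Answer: -53/75 ≈ -0.70667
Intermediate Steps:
H = 0 (H = 2 - 2 = 0)
Z(b) = -b
(1473 + u(-13))/(-2175 - 46*Z(H)) = (1473 + (5 - 13)**2)/(-2175 - (-46)*0) = (1473 + (-8)**2)/(-2175 - 46*0) = (1473 + 64)/(-2175 + 0) = 1537/(-2175) = 1537*(-1/2175) = -53/75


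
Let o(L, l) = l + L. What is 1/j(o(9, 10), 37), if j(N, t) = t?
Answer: 1/37 ≈ 0.027027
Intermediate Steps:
o(L, l) = L + l
1/j(o(9, 10), 37) = 1/37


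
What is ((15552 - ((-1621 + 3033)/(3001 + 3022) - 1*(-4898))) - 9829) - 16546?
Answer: -94688995/6023 ≈ -15721.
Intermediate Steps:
((15552 - ((-1621 + 3033)/(3001 + 3022) - 1*(-4898))) - 9829) - 16546 = ((15552 - (1412/6023 + 4898)) - 9829) - 16546 = ((15552 - 1*29502066/6023) - 9829) - 16546 = ((15552 - 29502066/6023) - 9829) - 16546 = (64167630/6023 - 9829) - 16546 = 4967563/6023 - 16546 = -94688995/6023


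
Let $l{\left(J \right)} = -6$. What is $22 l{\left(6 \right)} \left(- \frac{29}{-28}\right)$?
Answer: $- \frac{957}{7} \approx -136.71$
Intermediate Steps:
$22 l{\left(6 \right)} \left(- \frac{29}{-28}\right) = 22 \left(-6\right) \left(- \frac{29}{-28}\right) = - 132 \left(\left(-29\right) \left(- \frac{1}{28}\right)\right) = \left(-132\right) \frac{29}{28} = - \frac{957}{7}$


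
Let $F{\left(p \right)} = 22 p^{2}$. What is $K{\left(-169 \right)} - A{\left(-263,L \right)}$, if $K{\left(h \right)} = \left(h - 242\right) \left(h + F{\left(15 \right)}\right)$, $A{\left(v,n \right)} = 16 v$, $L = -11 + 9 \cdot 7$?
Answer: $-1960783$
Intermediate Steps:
$L = 52$ ($L = -11 + 63 = 52$)
$K{\left(h \right)} = \left(-242 + h\right) \left(4950 + h\right)$ ($K{\left(h \right)} = \left(h - 242\right) \left(h + 22 \cdot 15^{2}\right) = \left(-242 + h\right) \left(h + 22 \cdot 225\right) = \left(-242 + h\right) \left(h + 4950\right) = \left(-242 + h\right) \left(4950 + h\right)$)
$K{\left(-169 \right)} - A{\left(-263,L \right)} = \left(-1197900 + \left(-169\right)^{2} + 4708 \left(-169\right)\right) - 16 \left(-263\right) = \left(-1197900 + 28561 - 795652\right) - -4208 = -1964991 + 4208 = -1960783$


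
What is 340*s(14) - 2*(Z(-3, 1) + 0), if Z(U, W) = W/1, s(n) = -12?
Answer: -4082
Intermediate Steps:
Z(U, W) = W (Z(U, W) = W*1 = W)
340*s(14) - 2*(Z(-3, 1) + 0) = 340*(-12) - 2*(1 + 0) = -4080 - 2*1 = -4080 - 2 = -4082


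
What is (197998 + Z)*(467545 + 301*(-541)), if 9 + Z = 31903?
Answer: 70049011968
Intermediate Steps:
Z = 31894 (Z = -9 + 31903 = 31894)
(197998 + Z)*(467545 + 301*(-541)) = (197998 + 31894)*(467545 + 301*(-541)) = 229892*(467545 - 162841) = 229892*304704 = 70049011968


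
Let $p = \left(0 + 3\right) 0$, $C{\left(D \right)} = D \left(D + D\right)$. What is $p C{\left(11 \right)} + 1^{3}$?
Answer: $1$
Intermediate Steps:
$C{\left(D \right)} = 2 D^{2}$ ($C{\left(D \right)} = D 2 D = 2 D^{2}$)
$p = 0$ ($p = 3 \cdot 0 = 0$)
$p C{\left(11 \right)} + 1^{3} = 0 \cdot 2 \cdot 11^{2} + 1^{3} = 0 \cdot 2 \cdot 121 + 1 = 0 \cdot 242 + 1 = 0 + 1 = 1$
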